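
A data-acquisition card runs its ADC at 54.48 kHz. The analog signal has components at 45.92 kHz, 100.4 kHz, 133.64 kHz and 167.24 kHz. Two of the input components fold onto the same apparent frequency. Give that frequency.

fs/2 = 27.24 kHz.
45.92 kHz > fs/2 = 27.24 kHz, folds to fs − 45.92 kHz = 8.56 kHz.
100.4 kHz mod fs = 45.92 kHz.
45.92 kHz > fs/2 = 27.24 kHz, folds to fs − 45.92 kHz = 8.56 kHz.
133.64 kHz mod fs = 24.68 kHz.
24.68 kHz ≤ fs/2 = 27.24 kHz, appears at 24.68 kHz.
167.24 kHz mod fs = 3.8 kHz.
3.8 kHz ≤ fs/2 = 27.24 kHz, appears at 3.8 kHz.
45.92 kHz and 100.4 kHz both map to 8.56 kHz.

8.56 kHz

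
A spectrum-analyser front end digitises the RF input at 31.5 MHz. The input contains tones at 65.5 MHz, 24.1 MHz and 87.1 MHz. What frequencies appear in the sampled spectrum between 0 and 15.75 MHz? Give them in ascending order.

2.5 MHz, 7.4 MHz

fs/2 = 15.75 MHz.
65.5 MHz mod fs = 2.5 MHz.
2.5 MHz ≤ fs/2 = 15.75 MHz, appears at 2.5 MHz.
24.1 MHz > fs/2 = 15.75 MHz, folds to fs − 24.1 MHz = 7.4 MHz.
87.1 MHz mod fs = 24.1 MHz.
24.1 MHz > fs/2 = 15.75 MHz, folds to fs − 24.1 MHz = 7.4 MHz.
Distinct values: {2.5 MHz, 7.4 MHz}.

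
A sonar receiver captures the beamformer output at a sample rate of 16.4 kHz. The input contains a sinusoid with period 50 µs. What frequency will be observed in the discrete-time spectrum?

3.6 kHz

T = 50 µs → f = 1/T = 20 kHz.
20 kHz mod fs = 3.6 kHz.
3.6 kHz ≤ fs/2 = 8.2 kHz, appears at 3.6 kHz.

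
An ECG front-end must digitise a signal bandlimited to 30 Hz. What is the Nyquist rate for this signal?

Nyquist rate = 2 × 30 Hz = 60 Hz.

60 Hz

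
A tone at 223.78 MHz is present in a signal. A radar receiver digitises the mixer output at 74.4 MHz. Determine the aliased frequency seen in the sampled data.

0.58 MHz

223.78 MHz mod fs = 0.58 MHz.
0.58 MHz ≤ fs/2 = 37.2 MHz, appears at 0.58 MHz.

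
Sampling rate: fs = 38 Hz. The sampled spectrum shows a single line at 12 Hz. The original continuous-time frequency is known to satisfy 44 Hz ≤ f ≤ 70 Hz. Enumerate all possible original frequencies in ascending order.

50 Hz, 64 Hz

Frequencies that alias to 12 Hz are k·fs ± 12 Hz for integer k ≥ 0.
k=0: 12 Hz.
k=1: 26 Hz, 50 Hz.
k=2: 64 Hz, 88 Hz.
k=3: 102 Hz, 126 Hz.
Within [44 Hz, 70 Hz]: 50 Hz, 64 Hz.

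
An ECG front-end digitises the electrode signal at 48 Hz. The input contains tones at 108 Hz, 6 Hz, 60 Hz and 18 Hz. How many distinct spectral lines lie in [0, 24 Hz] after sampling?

3

fs/2 = 24 Hz.
108 Hz mod fs = 12 Hz.
12 Hz ≤ fs/2 = 24 Hz, appears at 12 Hz.
6 Hz ≤ fs/2 = 24 Hz, passes unchanged.
60 Hz mod fs = 12 Hz.
12 Hz ≤ fs/2 = 24 Hz, appears at 12 Hz.
18 Hz ≤ fs/2 = 24 Hz, passes unchanged.
Distinct values: {6 Hz, 12 Hz, 18 Hz} → 3.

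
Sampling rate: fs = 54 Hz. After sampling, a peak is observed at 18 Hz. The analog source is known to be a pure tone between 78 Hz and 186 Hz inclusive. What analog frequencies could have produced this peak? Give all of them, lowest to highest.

Frequencies that alias to 18 Hz are k·fs ± 18 Hz for integer k ≥ 0.
k=0: 18 Hz.
k=1: 36 Hz, 72 Hz.
k=2: 90 Hz, 126 Hz.
k=3: 144 Hz, 180 Hz.
k=4: 198 Hz, 234 Hz.
Within [78 Hz, 186 Hz]: 90 Hz, 126 Hz, 144 Hz, 180 Hz.

90 Hz, 126 Hz, 144 Hz, 180 Hz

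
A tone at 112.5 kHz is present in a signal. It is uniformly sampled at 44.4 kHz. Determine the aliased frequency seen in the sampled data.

112.5 kHz mod fs = 23.7 kHz.
23.7 kHz > fs/2 = 22.2 kHz, folds to fs − 23.7 kHz = 20.7 kHz.

20.7 kHz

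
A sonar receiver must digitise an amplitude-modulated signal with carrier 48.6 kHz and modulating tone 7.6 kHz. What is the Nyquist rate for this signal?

AM sidebands sit at fc ± fm = 41 kHz and 56.2 kHz.
Highest-frequency component: 56.2 kHz.
Nyquist rate = 2 × 56.2 kHz = 112.4 kHz.

112.4 kHz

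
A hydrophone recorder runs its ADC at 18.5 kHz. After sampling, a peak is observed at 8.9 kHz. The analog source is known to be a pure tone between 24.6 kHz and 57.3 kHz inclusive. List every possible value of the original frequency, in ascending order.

Frequencies that alias to 8.9 kHz are k·fs ± 8.9 kHz for integer k ≥ 0.
k=0: 8.9 kHz.
k=1: 9.6 kHz, 27.4 kHz.
k=2: 28.1 kHz, 45.9 kHz.
k=3: 46.6 kHz, 64.4 kHz.
k=4: 65.1 kHz, 82.9 kHz.
Within [24.6 kHz, 57.3 kHz]: 27.4 kHz, 28.1 kHz, 45.9 kHz, 46.6 kHz.

27.4 kHz, 28.1 kHz, 45.9 kHz, 46.6 kHz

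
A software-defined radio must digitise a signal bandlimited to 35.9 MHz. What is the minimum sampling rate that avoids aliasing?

Nyquist rate = 2 × 35.9 MHz = 71.8 MHz.

71.8 MHz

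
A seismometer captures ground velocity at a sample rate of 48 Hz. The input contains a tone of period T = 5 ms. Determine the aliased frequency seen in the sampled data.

8 Hz

T = 5 ms → f = 1/T = 200 Hz.
200 Hz mod fs = 8 Hz.
8 Hz ≤ fs/2 = 24 Hz, appears at 8 Hz.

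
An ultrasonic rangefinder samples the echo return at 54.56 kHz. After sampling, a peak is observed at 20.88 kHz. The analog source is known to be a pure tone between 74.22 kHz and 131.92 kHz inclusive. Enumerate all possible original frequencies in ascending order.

75.44 kHz, 88.24 kHz, 130 kHz

Frequencies that alias to 20.88 kHz are k·fs ± 20.88 kHz for integer k ≥ 0.
k=0: 20.88 kHz.
k=1: 33.68 kHz, 75.44 kHz.
k=2: 88.24 kHz, 130 kHz.
k=3: 142.8 kHz, 184.56 kHz.
Within [74.22 kHz, 131.92 kHz]: 75.44 kHz, 88.24 kHz, 130 kHz.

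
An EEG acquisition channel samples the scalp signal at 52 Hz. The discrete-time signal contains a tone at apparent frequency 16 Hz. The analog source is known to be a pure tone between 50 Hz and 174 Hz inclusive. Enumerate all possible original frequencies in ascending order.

68 Hz, 88 Hz, 120 Hz, 140 Hz, 172 Hz

Frequencies that alias to 16 Hz are k·fs ± 16 Hz for integer k ≥ 0.
k=0: 16 Hz.
k=1: 36 Hz, 68 Hz.
k=2: 88 Hz, 120 Hz.
k=3: 140 Hz, 172 Hz.
k=4: 192 Hz, 224 Hz.
Within [50 Hz, 174 Hz]: 68 Hz, 88 Hz, 120 Hz, 140 Hz, 172 Hz.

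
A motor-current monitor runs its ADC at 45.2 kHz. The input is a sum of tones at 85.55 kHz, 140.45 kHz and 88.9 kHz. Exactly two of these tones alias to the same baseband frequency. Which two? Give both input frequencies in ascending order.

fs/2 = 22.6 kHz.
85.55 kHz mod fs = 40.35 kHz.
40.35 kHz > fs/2 = 22.6 kHz, folds to fs − 40.35 kHz = 4.85 kHz.
140.45 kHz mod fs = 4.85 kHz.
4.85 kHz ≤ fs/2 = 22.6 kHz, appears at 4.85 kHz.
88.9 kHz mod fs = 43.7 kHz.
43.7 kHz > fs/2 = 22.6 kHz, folds to fs − 43.7 kHz = 1.5 kHz.
85.55 kHz and 140.45 kHz both map to 4.85 kHz.

85.55 kHz, 140.45 kHz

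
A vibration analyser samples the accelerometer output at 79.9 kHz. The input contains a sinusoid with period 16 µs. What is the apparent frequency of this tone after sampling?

T = 16 µs → f = 1/T = 62.5 kHz.
62.5 kHz > fs/2 = 39.95 kHz, folds to fs − 62.5 kHz = 17.4 kHz.

17.4 kHz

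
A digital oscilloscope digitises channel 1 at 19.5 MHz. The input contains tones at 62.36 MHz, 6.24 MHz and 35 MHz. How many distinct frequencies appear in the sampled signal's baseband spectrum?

3

fs/2 = 9.75 MHz.
62.36 MHz mod fs = 3.86 MHz.
3.86 MHz ≤ fs/2 = 9.75 MHz, appears at 3.86 MHz.
6.24 MHz ≤ fs/2 = 9.75 MHz, passes unchanged.
35 MHz mod fs = 15.5 MHz.
15.5 MHz > fs/2 = 9.75 MHz, folds to fs − 15.5 MHz = 4 MHz.
Distinct values: {3.86 MHz, 4 MHz, 6.24 MHz} → 3.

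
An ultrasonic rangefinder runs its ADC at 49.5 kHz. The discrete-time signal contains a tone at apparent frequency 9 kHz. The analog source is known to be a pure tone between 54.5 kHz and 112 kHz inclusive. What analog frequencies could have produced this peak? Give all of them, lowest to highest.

Frequencies that alias to 9 kHz are k·fs ± 9 kHz for integer k ≥ 0.
k=0: 9 kHz.
k=1: 40.5 kHz, 58.5 kHz.
k=2: 90 kHz, 108 kHz.
k=3: 139.5 kHz, 157.5 kHz.
Within [54.5 kHz, 112 kHz]: 58.5 kHz, 90 kHz, 108 kHz.

58.5 kHz, 90 kHz, 108 kHz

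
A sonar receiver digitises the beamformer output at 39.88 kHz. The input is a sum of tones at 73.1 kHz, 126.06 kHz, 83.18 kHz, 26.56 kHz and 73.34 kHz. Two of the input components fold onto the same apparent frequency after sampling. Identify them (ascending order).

fs/2 = 19.94 kHz.
73.1 kHz mod fs = 33.22 kHz.
33.22 kHz > fs/2 = 19.94 kHz, folds to fs − 33.22 kHz = 6.66 kHz.
126.06 kHz mod fs = 6.42 kHz.
6.42 kHz ≤ fs/2 = 19.94 kHz, appears at 6.42 kHz.
83.18 kHz mod fs = 3.42 kHz.
3.42 kHz ≤ fs/2 = 19.94 kHz, appears at 3.42 kHz.
26.56 kHz > fs/2 = 19.94 kHz, folds to fs − 26.56 kHz = 13.32 kHz.
73.34 kHz mod fs = 33.46 kHz.
33.46 kHz > fs/2 = 19.94 kHz, folds to fs − 33.46 kHz = 6.42 kHz.
73.34 kHz and 126.06 kHz both map to 6.42 kHz.

73.34 kHz, 126.06 kHz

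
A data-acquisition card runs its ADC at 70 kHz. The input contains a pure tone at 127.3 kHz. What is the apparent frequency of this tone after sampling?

12.7 kHz

127.3 kHz mod fs = 57.3 kHz.
57.3 kHz > fs/2 = 35 kHz, folds to fs − 57.3 kHz = 12.7 kHz.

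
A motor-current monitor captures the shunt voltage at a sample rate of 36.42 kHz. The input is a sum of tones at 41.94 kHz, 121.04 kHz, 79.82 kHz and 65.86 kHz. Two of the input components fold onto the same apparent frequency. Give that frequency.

fs/2 = 18.21 kHz.
41.94 kHz mod fs = 5.52 kHz.
5.52 kHz ≤ fs/2 = 18.21 kHz, appears at 5.52 kHz.
121.04 kHz mod fs = 11.78 kHz.
11.78 kHz ≤ fs/2 = 18.21 kHz, appears at 11.78 kHz.
79.82 kHz mod fs = 6.98 kHz.
6.98 kHz ≤ fs/2 = 18.21 kHz, appears at 6.98 kHz.
65.86 kHz mod fs = 29.44 kHz.
29.44 kHz > fs/2 = 18.21 kHz, folds to fs − 29.44 kHz = 6.98 kHz.
65.86 kHz and 79.82 kHz both map to 6.98 kHz.

6.98 kHz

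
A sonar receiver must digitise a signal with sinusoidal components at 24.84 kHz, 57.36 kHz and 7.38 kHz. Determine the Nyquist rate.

Highest-frequency component: 57.36 kHz.
Nyquist rate = 2 × 57.36 kHz = 114.72 kHz.

114.72 kHz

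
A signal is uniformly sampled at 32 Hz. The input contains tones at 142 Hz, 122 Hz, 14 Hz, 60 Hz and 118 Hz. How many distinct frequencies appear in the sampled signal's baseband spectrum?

4

fs/2 = 16 Hz.
142 Hz mod fs = 14 Hz.
14 Hz ≤ fs/2 = 16 Hz, appears at 14 Hz.
122 Hz mod fs = 26 Hz.
26 Hz > fs/2 = 16 Hz, folds to fs − 26 Hz = 6 Hz.
14 Hz ≤ fs/2 = 16 Hz, passes unchanged.
60 Hz mod fs = 28 Hz.
28 Hz > fs/2 = 16 Hz, folds to fs − 28 Hz = 4 Hz.
118 Hz mod fs = 22 Hz.
22 Hz > fs/2 = 16 Hz, folds to fs − 22 Hz = 10 Hz.
Distinct values: {4 Hz, 6 Hz, 10 Hz, 14 Hz} → 4.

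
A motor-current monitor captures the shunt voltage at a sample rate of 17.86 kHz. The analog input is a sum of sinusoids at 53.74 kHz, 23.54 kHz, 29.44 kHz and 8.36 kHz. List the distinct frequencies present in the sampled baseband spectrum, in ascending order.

0.16 kHz, 5.68 kHz, 6.28 kHz, 8.36 kHz

fs/2 = 8.93 kHz.
53.74 kHz mod fs = 0.16 kHz.
0.16 kHz ≤ fs/2 = 8.93 kHz, appears at 0.16 kHz.
23.54 kHz mod fs = 5.68 kHz.
5.68 kHz ≤ fs/2 = 8.93 kHz, appears at 5.68 kHz.
29.44 kHz mod fs = 11.58 kHz.
11.58 kHz > fs/2 = 8.93 kHz, folds to fs − 11.58 kHz = 6.28 kHz.
8.36 kHz ≤ fs/2 = 8.93 kHz, passes unchanged.
Distinct values: {0.16 kHz, 5.68 kHz, 6.28 kHz, 8.36 kHz}.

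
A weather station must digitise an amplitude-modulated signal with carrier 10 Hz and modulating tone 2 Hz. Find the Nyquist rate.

AM sidebands sit at fc ± fm = 8 Hz and 12 Hz.
Highest-frequency component: 12 Hz.
Nyquist rate = 2 × 12 Hz = 24 Hz.

24 Hz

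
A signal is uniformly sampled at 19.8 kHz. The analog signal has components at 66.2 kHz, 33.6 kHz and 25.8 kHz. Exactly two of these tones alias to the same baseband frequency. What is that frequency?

fs/2 = 9.9 kHz.
66.2 kHz mod fs = 6.8 kHz.
6.8 kHz ≤ fs/2 = 9.9 kHz, appears at 6.8 kHz.
33.6 kHz mod fs = 13.8 kHz.
13.8 kHz > fs/2 = 9.9 kHz, folds to fs − 13.8 kHz = 6 kHz.
25.8 kHz mod fs = 6 kHz.
6 kHz ≤ fs/2 = 9.9 kHz, appears at 6 kHz.
25.8 kHz and 33.6 kHz both map to 6 kHz.

6 kHz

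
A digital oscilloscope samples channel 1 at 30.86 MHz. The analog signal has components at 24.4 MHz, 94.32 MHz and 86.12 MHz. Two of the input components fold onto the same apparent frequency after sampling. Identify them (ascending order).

fs/2 = 15.43 MHz.
24.4 MHz > fs/2 = 15.43 MHz, folds to fs − 24.4 MHz = 6.46 MHz.
94.32 MHz mod fs = 1.74 MHz.
1.74 MHz ≤ fs/2 = 15.43 MHz, appears at 1.74 MHz.
86.12 MHz mod fs = 24.4 MHz.
24.4 MHz > fs/2 = 15.43 MHz, folds to fs − 24.4 MHz = 6.46 MHz.
24.4 MHz and 86.12 MHz both map to 6.46 MHz.

24.4 MHz, 86.12 MHz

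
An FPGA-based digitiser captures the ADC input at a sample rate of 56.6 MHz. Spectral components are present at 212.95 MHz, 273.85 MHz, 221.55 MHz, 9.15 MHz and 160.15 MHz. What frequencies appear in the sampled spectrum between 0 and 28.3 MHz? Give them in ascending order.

fs/2 = 28.3 MHz.
212.95 MHz mod fs = 43.15 MHz.
43.15 MHz > fs/2 = 28.3 MHz, folds to fs − 43.15 MHz = 13.45 MHz.
273.85 MHz mod fs = 47.45 MHz.
47.45 MHz > fs/2 = 28.3 MHz, folds to fs − 47.45 MHz = 9.15 MHz.
221.55 MHz mod fs = 51.75 MHz.
51.75 MHz > fs/2 = 28.3 MHz, folds to fs − 51.75 MHz = 4.85 MHz.
9.15 MHz ≤ fs/2 = 28.3 MHz, passes unchanged.
160.15 MHz mod fs = 46.95 MHz.
46.95 MHz > fs/2 = 28.3 MHz, folds to fs − 46.95 MHz = 9.65 MHz.
Distinct values: {4.85 MHz, 9.15 MHz, 9.65 MHz, 13.45 MHz}.

4.85 MHz, 9.15 MHz, 9.65 MHz, 13.45 MHz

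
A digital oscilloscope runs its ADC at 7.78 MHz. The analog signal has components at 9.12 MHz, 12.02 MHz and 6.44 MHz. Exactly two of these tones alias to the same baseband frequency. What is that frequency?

1.34 MHz

fs/2 = 3.89 MHz.
9.12 MHz mod fs = 1.34 MHz.
1.34 MHz ≤ fs/2 = 3.89 MHz, appears at 1.34 MHz.
12.02 MHz mod fs = 4.24 MHz.
4.24 MHz > fs/2 = 3.89 MHz, folds to fs − 4.24 MHz = 3.54 MHz.
6.44 MHz > fs/2 = 3.89 MHz, folds to fs − 6.44 MHz = 1.34 MHz.
6.44 MHz and 9.12 MHz both map to 1.34 MHz.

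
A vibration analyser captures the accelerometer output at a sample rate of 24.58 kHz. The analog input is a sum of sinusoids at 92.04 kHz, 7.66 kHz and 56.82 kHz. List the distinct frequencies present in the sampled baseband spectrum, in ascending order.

6.28 kHz, 7.66 kHz

fs/2 = 12.29 kHz.
92.04 kHz mod fs = 18.3 kHz.
18.3 kHz > fs/2 = 12.29 kHz, folds to fs − 18.3 kHz = 6.28 kHz.
7.66 kHz ≤ fs/2 = 12.29 kHz, passes unchanged.
56.82 kHz mod fs = 7.66 kHz.
7.66 kHz ≤ fs/2 = 12.29 kHz, appears at 7.66 kHz.
Distinct values: {6.28 kHz, 7.66 kHz}.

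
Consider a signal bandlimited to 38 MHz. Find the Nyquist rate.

Nyquist rate = 2 × 38 MHz = 76 MHz.

76 MHz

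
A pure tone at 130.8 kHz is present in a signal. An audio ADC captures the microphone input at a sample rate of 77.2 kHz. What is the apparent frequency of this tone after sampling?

23.6 kHz

130.8 kHz mod fs = 53.6 kHz.
53.6 kHz > fs/2 = 38.6 kHz, folds to fs − 53.6 kHz = 23.6 kHz.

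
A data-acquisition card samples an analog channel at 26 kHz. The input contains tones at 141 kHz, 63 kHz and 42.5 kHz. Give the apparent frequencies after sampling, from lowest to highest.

9.5 kHz, 11 kHz

fs/2 = 13 kHz.
141 kHz mod fs = 11 kHz.
11 kHz ≤ fs/2 = 13 kHz, appears at 11 kHz.
63 kHz mod fs = 11 kHz.
11 kHz ≤ fs/2 = 13 kHz, appears at 11 kHz.
42.5 kHz mod fs = 16.5 kHz.
16.5 kHz > fs/2 = 13 kHz, folds to fs − 16.5 kHz = 9.5 kHz.
Distinct values: {9.5 kHz, 11 kHz}.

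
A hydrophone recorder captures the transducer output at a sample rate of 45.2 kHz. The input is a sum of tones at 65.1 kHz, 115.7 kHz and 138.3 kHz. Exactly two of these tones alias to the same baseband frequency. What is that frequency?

fs/2 = 22.6 kHz.
65.1 kHz mod fs = 19.9 kHz.
19.9 kHz ≤ fs/2 = 22.6 kHz, appears at 19.9 kHz.
115.7 kHz mod fs = 25.3 kHz.
25.3 kHz > fs/2 = 22.6 kHz, folds to fs − 25.3 kHz = 19.9 kHz.
138.3 kHz mod fs = 2.7 kHz.
2.7 kHz ≤ fs/2 = 22.6 kHz, appears at 2.7 kHz.
65.1 kHz and 115.7 kHz both map to 19.9 kHz.

19.9 kHz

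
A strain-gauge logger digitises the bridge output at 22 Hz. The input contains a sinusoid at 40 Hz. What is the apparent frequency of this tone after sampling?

4 Hz

40 Hz mod fs = 18 Hz.
18 Hz > fs/2 = 11 Hz, folds to fs − 18 Hz = 4 Hz.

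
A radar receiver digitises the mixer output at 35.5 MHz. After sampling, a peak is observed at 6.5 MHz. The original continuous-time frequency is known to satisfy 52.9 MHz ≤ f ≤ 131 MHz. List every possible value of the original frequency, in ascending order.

64.5 MHz, 77.5 MHz, 100 MHz, 113 MHz

Frequencies that alias to 6.5 MHz are k·fs ± 6.5 MHz for integer k ≥ 0.
k=0: 6.5 MHz.
k=1: 29 MHz, 42 MHz.
k=2: 64.5 MHz, 77.5 MHz.
k=3: 100 MHz, 113 MHz.
k=4: 135.5 MHz, 148.5 MHz.
Within [52.9 MHz, 131 MHz]: 64.5 MHz, 77.5 MHz, 100 MHz, 113 MHz.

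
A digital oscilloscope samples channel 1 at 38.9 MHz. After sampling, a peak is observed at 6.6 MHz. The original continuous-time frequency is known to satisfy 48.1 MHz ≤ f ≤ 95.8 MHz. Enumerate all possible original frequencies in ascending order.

Frequencies that alias to 6.6 MHz are k·fs ± 6.6 MHz for integer k ≥ 0.
k=0: 6.6 MHz.
k=1: 32.3 MHz, 45.5 MHz.
k=2: 71.2 MHz, 84.4 MHz.
k=3: 110.1 MHz, 123.3 MHz.
Within [48.1 MHz, 95.8 MHz]: 71.2 MHz, 84.4 MHz.

71.2 MHz, 84.4 MHz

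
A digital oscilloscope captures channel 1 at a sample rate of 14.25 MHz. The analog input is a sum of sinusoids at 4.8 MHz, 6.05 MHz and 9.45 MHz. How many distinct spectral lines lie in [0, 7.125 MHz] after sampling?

fs/2 = 7.125 MHz.
4.8 MHz ≤ fs/2 = 7.125 MHz, passes unchanged.
6.05 MHz ≤ fs/2 = 7.125 MHz, passes unchanged.
9.45 MHz > fs/2 = 7.125 MHz, folds to fs − 9.45 MHz = 4.8 MHz.
Distinct values: {4.8 MHz, 6.05 MHz} → 2.

2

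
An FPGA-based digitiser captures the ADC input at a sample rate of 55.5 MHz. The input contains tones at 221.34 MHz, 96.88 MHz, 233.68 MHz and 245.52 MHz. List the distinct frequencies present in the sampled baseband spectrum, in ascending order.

fs/2 = 27.75 MHz.
221.34 MHz mod fs = 54.84 MHz.
54.84 MHz > fs/2 = 27.75 MHz, folds to fs − 54.84 MHz = 0.66 MHz.
96.88 MHz mod fs = 41.38 MHz.
41.38 MHz > fs/2 = 27.75 MHz, folds to fs − 41.38 MHz = 14.12 MHz.
233.68 MHz mod fs = 11.68 MHz.
11.68 MHz ≤ fs/2 = 27.75 MHz, appears at 11.68 MHz.
245.52 MHz mod fs = 23.52 MHz.
23.52 MHz ≤ fs/2 = 27.75 MHz, appears at 23.52 MHz.
Distinct values: {0.66 MHz, 11.68 MHz, 14.12 MHz, 23.52 MHz}.

0.66 MHz, 11.68 MHz, 14.12 MHz, 23.52 MHz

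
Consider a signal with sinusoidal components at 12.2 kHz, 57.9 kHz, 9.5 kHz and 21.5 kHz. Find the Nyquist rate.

115.8 kHz

Highest-frequency component: 57.9 kHz.
Nyquist rate = 2 × 57.9 kHz = 115.8 kHz.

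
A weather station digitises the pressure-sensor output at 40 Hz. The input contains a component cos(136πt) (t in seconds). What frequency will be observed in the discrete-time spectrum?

12 Hz

ω = 136π rad/s → f = ω/(2π) = 68 Hz.
68 Hz mod fs = 28 Hz.
28 Hz > fs/2 = 20 Hz, folds to fs − 28 Hz = 12 Hz.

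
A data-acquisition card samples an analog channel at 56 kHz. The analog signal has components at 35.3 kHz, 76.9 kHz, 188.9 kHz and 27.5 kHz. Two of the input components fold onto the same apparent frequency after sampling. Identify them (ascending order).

76.9 kHz, 188.9 kHz

fs/2 = 28 kHz.
35.3 kHz > fs/2 = 28 kHz, folds to fs − 35.3 kHz = 20.7 kHz.
76.9 kHz mod fs = 20.9 kHz.
20.9 kHz ≤ fs/2 = 28 kHz, appears at 20.9 kHz.
188.9 kHz mod fs = 20.9 kHz.
20.9 kHz ≤ fs/2 = 28 kHz, appears at 20.9 kHz.
27.5 kHz ≤ fs/2 = 28 kHz, passes unchanged.
76.9 kHz and 188.9 kHz both map to 20.9 kHz.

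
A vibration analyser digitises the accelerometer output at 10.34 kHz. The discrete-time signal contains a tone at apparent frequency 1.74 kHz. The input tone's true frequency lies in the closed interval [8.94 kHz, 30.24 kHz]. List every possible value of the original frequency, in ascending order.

12.08 kHz, 18.94 kHz, 22.42 kHz, 29.28 kHz

Frequencies that alias to 1.74 kHz are k·fs ± 1.74 kHz for integer k ≥ 0.
k=0: 1.74 kHz.
k=1: 8.6 kHz, 12.08 kHz.
k=2: 18.94 kHz, 22.42 kHz.
k=3: 29.28 kHz, 32.76 kHz.
k=4: 39.62 kHz, 43.1 kHz.
Within [8.94 kHz, 30.24 kHz]: 12.08 kHz, 18.94 kHz, 22.42 kHz, 29.28 kHz.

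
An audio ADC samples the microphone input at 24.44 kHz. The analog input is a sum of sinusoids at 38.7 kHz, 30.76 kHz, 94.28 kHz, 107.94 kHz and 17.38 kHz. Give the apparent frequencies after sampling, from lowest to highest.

3.48 kHz, 6.32 kHz, 7.06 kHz, 10.18 kHz

fs/2 = 12.22 kHz.
38.7 kHz mod fs = 14.26 kHz.
14.26 kHz > fs/2 = 12.22 kHz, folds to fs − 14.26 kHz = 10.18 kHz.
30.76 kHz mod fs = 6.32 kHz.
6.32 kHz ≤ fs/2 = 12.22 kHz, appears at 6.32 kHz.
94.28 kHz mod fs = 20.96 kHz.
20.96 kHz > fs/2 = 12.22 kHz, folds to fs − 20.96 kHz = 3.48 kHz.
107.94 kHz mod fs = 10.18 kHz.
10.18 kHz ≤ fs/2 = 12.22 kHz, appears at 10.18 kHz.
17.38 kHz > fs/2 = 12.22 kHz, folds to fs − 17.38 kHz = 7.06 kHz.
Distinct values: {3.48 kHz, 6.32 kHz, 7.06 kHz, 10.18 kHz}.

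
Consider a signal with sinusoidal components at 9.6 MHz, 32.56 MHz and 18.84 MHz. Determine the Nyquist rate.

Highest-frequency component: 32.56 MHz.
Nyquist rate = 2 × 32.56 MHz = 65.12 MHz.

65.12 MHz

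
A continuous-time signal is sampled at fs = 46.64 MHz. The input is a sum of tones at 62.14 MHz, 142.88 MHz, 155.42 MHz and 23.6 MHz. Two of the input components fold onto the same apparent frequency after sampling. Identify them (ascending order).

62.14 MHz, 155.42 MHz

fs/2 = 23.32 MHz.
62.14 MHz mod fs = 15.5 MHz.
15.5 MHz ≤ fs/2 = 23.32 MHz, appears at 15.5 MHz.
142.88 MHz mod fs = 2.96 MHz.
2.96 MHz ≤ fs/2 = 23.32 MHz, appears at 2.96 MHz.
155.42 MHz mod fs = 15.5 MHz.
15.5 MHz ≤ fs/2 = 23.32 MHz, appears at 15.5 MHz.
23.6 MHz > fs/2 = 23.32 MHz, folds to fs − 23.6 MHz = 23.04 MHz.
62.14 MHz and 155.42 MHz both map to 15.5 MHz.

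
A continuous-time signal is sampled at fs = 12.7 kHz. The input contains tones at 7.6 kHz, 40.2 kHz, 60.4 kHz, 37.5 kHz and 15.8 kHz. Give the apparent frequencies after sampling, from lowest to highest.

0.6 kHz, 2.1 kHz, 3.1 kHz, 5.1 kHz

fs/2 = 6.35 kHz.
7.6 kHz > fs/2 = 6.35 kHz, folds to fs − 7.6 kHz = 5.1 kHz.
40.2 kHz mod fs = 2.1 kHz.
2.1 kHz ≤ fs/2 = 6.35 kHz, appears at 2.1 kHz.
60.4 kHz mod fs = 9.6 kHz.
9.6 kHz > fs/2 = 6.35 kHz, folds to fs − 9.6 kHz = 3.1 kHz.
37.5 kHz mod fs = 12.1 kHz.
12.1 kHz > fs/2 = 6.35 kHz, folds to fs − 12.1 kHz = 0.6 kHz.
15.8 kHz mod fs = 3.1 kHz.
3.1 kHz ≤ fs/2 = 6.35 kHz, appears at 3.1 kHz.
Distinct values: {0.6 kHz, 2.1 kHz, 3.1 kHz, 5.1 kHz}.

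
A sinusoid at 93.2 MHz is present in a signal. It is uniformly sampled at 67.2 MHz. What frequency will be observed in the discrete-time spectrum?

93.2 MHz mod fs = 26 MHz.
26 MHz ≤ fs/2 = 33.6 MHz, appears at 26 MHz.

26 MHz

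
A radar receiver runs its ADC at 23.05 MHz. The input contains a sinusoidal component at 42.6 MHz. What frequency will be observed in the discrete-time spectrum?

3.5 MHz

42.6 MHz mod fs = 19.55 MHz.
19.55 MHz > fs/2 = 11.525 MHz, folds to fs − 19.55 MHz = 3.5 MHz.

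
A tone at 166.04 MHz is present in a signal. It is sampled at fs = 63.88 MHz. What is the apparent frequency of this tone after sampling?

25.6 MHz

166.04 MHz mod fs = 38.28 MHz.
38.28 MHz > fs/2 = 31.94 MHz, folds to fs − 38.28 MHz = 25.6 MHz.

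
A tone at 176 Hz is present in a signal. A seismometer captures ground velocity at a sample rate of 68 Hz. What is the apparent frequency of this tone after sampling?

176 Hz mod fs = 40 Hz.
40 Hz > fs/2 = 34 Hz, folds to fs − 40 Hz = 28 Hz.

28 Hz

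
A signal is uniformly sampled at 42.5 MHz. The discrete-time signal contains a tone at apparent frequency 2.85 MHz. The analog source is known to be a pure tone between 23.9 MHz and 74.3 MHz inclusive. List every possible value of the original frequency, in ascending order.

39.65 MHz, 45.35 MHz

Frequencies that alias to 2.85 MHz are k·fs ± 2.85 MHz for integer k ≥ 0.
k=0: 2.85 MHz.
k=1: 39.65 MHz, 45.35 MHz.
k=2: 82.15 MHz, 87.85 MHz.
Within [23.9 MHz, 74.3 MHz]: 39.65 MHz, 45.35 MHz.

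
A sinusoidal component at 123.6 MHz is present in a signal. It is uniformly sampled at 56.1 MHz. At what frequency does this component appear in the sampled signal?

11.4 MHz

123.6 MHz mod fs = 11.4 MHz.
11.4 MHz ≤ fs/2 = 28.05 MHz, appears at 11.4 MHz.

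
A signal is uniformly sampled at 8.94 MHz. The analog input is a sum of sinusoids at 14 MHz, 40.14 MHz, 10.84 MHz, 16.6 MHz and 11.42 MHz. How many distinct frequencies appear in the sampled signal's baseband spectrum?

5

fs/2 = 4.47 MHz.
14 MHz mod fs = 5.06 MHz.
5.06 MHz > fs/2 = 4.47 MHz, folds to fs − 5.06 MHz = 3.88 MHz.
40.14 MHz mod fs = 4.38 MHz.
4.38 MHz ≤ fs/2 = 4.47 MHz, appears at 4.38 MHz.
10.84 MHz mod fs = 1.9 MHz.
1.9 MHz ≤ fs/2 = 4.47 MHz, appears at 1.9 MHz.
16.6 MHz mod fs = 7.66 MHz.
7.66 MHz > fs/2 = 4.47 MHz, folds to fs − 7.66 MHz = 1.28 MHz.
11.42 MHz mod fs = 2.48 MHz.
2.48 MHz ≤ fs/2 = 4.47 MHz, appears at 2.48 MHz.
Distinct values: {1.28 MHz, 1.9 MHz, 2.48 MHz, 3.88 MHz, 4.38 MHz} → 5.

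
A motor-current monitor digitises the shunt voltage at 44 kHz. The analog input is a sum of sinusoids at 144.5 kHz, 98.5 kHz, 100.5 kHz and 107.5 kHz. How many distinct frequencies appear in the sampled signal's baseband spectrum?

fs/2 = 22 kHz.
144.5 kHz mod fs = 12.5 kHz.
12.5 kHz ≤ fs/2 = 22 kHz, appears at 12.5 kHz.
98.5 kHz mod fs = 10.5 kHz.
10.5 kHz ≤ fs/2 = 22 kHz, appears at 10.5 kHz.
100.5 kHz mod fs = 12.5 kHz.
12.5 kHz ≤ fs/2 = 22 kHz, appears at 12.5 kHz.
107.5 kHz mod fs = 19.5 kHz.
19.5 kHz ≤ fs/2 = 22 kHz, appears at 19.5 kHz.
Distinct values: {10.5 kHz, 12.5 kHz, 19.5 kHz} → 3.

3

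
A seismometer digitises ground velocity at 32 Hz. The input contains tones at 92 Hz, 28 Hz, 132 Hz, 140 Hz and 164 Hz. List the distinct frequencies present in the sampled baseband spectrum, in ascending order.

fs/2 = 16 Hz.
92 Hz mod fs = 28 Hz.
28 Hz > fs/2 = 16 Hz, folds to fs − 28 Hz = 4 Hz.
28 Hz > fs/2 = 16 Hz, folds to fs − 28 Hz = 4 Hz.
132 Hz mod fs = 4 Hz.
4 Hz ≤ fs/2 = 16 Hz, appears at 4 Hz.
140 Hz mod fs = 12 Hz.
12 Hz ≤ fs/2 = 16 Hz, appears at 12 Hz.
164 Hz mod fs = 4 Hz.
4 Hz ≤ fs/2 = 16 Hz, appears at 4 Hz.
Distinct values: {4 Hz, 12 Hz}.

4 Hz, 12 Hz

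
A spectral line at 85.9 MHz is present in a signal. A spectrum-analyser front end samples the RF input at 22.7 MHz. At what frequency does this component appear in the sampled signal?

85.9 MHz mod fs = 17.8 MHz.
17.8 MHz > fs/2 = 11.35 MHz, folds to fs − 17.8 MHz = 4.9 MHz.

4.9 MHz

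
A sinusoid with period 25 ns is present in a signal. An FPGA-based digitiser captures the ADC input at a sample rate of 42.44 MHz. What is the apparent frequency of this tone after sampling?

2.44 MHz

T = 25 ns → f = 1/T = 40 MHz.
40 MHz > fs/2 = 21.22 MHz, folds to fs − 40 MHz = 2.44 MHz.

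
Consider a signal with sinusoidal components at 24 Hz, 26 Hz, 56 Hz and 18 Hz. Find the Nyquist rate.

Highest-frequency component: 56 Hz.
Nyquist rate = 2 × 56 Hz = 112 Hz.

112 Hz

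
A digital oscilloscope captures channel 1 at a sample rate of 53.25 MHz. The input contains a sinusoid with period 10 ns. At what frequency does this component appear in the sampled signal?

T = 10 ns → f = 1/T = 100 MHz.
100 MHz mod fs = 46.75 MHz.
46.75 MHz > fs/2 = 26.625 MHz, folds to fs − 46.75 MHz = 6.5 MHz.

6.5 MHz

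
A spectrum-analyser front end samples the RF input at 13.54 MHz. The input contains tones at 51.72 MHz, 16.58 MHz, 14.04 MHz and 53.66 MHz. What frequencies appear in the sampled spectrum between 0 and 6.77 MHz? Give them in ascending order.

fs/2 = 6.77 MHz.
51.72 MHz mod fs = 11.1 MHz.
11.1 MHz > fs/2 = 6.77 MHz, folds to fs − 11.1 MHz = 2.44 MHz.
16.58 MHz mod fs = 3.04 MHz.
3.04 MHz ≤ fs/2 = 6.77 MHz, appears at 3.04 MHz.
14.04 MHz mod fs = 0.5 MHz.
0.5 MHz ≤ fs/2 = 6.77 MHz, appears at 0.5 MHz.
53.66 MHz mod fs = 13.04 MHz.
13.04 MHz > fs/2 = 6.77 MHz, folds to fs − 13.04 MHz = 0.5 MHz.
Distinct values: {0.5 MHz, 2.44 MHz, 3.04 MHz}.

0.5 MHz, 2.44 MHz, 3.04 MHz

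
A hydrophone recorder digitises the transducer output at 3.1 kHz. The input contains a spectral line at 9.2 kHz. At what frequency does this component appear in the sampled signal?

0.1 kHz

9.2 kHz mod fs = 3 kHz.
3 kHz > fs/2 = 1.55 kHz, folds to fs − 3 kHz = 0.1 kHz.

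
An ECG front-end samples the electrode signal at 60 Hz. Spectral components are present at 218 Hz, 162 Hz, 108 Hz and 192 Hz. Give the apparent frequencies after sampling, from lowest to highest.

12 Hz, 18 Hz, 22 Hz

fs/2 = 30 Hz.
218 Hz mod fs = 38 Hz.
38 Hz > fs/2 = 30 Hz, folds to fs − 38 Hz = 22 Hz.
162 Hz mod fs = 42 Hz.
42 Hz > fs/2 = 30 Hz, folds to fs − 42 Hz = 18 Hz.
108 Hz mod fs = 48 Hz.
48 Hz > fs/2 = 30 Hz, folds to fs − 48 Hz = 12 Hz.
192 Hz mod fs = 12 Hz.
12 Hz ≤ fs/2 = 30 Hz, appears at 12 Hz.
Distinct values: {12 Hz, 18 Hz, 22 Hz}.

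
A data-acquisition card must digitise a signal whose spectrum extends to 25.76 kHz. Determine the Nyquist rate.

Nyquist rate = 2 × 25.76 kHz = 51.52 kHz.

51.52 kHz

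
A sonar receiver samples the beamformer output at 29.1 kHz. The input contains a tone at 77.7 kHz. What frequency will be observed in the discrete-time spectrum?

9.6 kHz

77.7 kHz mod fs = 19.5 kHz.
19.5 kHz > fs/2 = 14.55 kHz, folds to fs − 19.5 kHz = 9.6 kHz.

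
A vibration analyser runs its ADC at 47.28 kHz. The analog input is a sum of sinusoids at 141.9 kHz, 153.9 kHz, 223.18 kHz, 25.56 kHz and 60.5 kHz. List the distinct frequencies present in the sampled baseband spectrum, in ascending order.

fs/2 = 23.64 kHz.
141.9 kHz mod fs = 0.06 kHz.
0.06 kHz ≤ fs/2 = 23.64 kHz, appears at 0.06 kHz.
153.9 kHz mod fs = 12.06 kHz.
12.06 kHz ≤ fs/2 = 23.64 kHz, appears at 12.06 kHz.
223.18 kHz mod fs = 34.06 kHz.
34.06 kHz > fs/2 = 23.64 kHz, folds to fs − 34.06 kHz = 13.22 kHz.
25.56 kHz > fs/2 = 23.64 kHz, folds to fs − 25.56 kHz = 21.72 kHz.
60.5 kHz mod fs = 13.22 kHz.
13.22 kHz ≤ fs/2 = 23.64 kHz, appears at 13.22 kHz.
Distinct values: {0.06 kHz, 12.06 kHz, 13.22 kHz, 21.72 kHz}.

0.06 kHz, 12.06 kHz, 13.22 kHz, 21.72 kHz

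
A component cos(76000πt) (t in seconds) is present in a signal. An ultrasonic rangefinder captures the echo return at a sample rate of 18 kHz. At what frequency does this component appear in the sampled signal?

2 kHz

ω = 76000π rad/s → f = ω/(2π) = 38000 Hz = 38 kHz.
38 kHz mod fs = 2 kHz.
2 kHz ≤ fs/2 = 9 kHz, appears at 2 kHz.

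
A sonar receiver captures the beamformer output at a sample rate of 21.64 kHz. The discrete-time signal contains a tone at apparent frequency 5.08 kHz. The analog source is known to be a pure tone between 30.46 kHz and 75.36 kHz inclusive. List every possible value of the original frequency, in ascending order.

Frequencies that alias to 5.08 kHz are k·fs ± 5.08 kHz for integer k ≥ 0.
k=0: 5.08 kHz.
k=1: 16.56 kHz, 26.72 kHz.
k=2: 38.2 kHz, 48.36 kHz.
k=3: 59.84 kHz, 70 kHz.
k=4: 81.48 kHz, 91.64 kHz.
Within [30.46 kHz, 75.36 kHz]: 38.2 kHz, 48.36 kHz, 59.84 kHz, 70 kHz.

38.2 kHz, 48.36 kHz, 59.84 kHz, 70 kHz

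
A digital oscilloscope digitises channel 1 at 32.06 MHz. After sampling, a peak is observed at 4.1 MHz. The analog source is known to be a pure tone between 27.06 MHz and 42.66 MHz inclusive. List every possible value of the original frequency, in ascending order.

27.96 MHz, 36.16 MHz

Frequencies that alias to 4.1 MHz are k·fs ± 4.1 MHz for integer k ≥ 0.
k=0: 4.1 MHz.
k=1: 27.96 MHz, 36.16 MHz.
k=2: 60.02 MHz, 68.22 MHz.
Within [27.06 MHz, 42.66 MHz]: 27.96 MHz, 36.16 MHz.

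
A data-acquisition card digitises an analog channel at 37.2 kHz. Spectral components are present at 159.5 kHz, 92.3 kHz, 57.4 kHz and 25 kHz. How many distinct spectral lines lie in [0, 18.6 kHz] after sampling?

fs/2 = 18.6 kHz.
159.5 kHz mod fs = 10.7 kHz.
10.7 kHz ≤ fs/2 = 18.6 kHz, appears at 10.7 kHz.
92.3 kHz mod fs = 17.9 kHz.
17.9 kHz ≤ fs/2 = 18.6 kHz, appears at 17.9 kHz.
57.4 kHz mod fs = 20.2 kHz.
20.2 kHz > fs/2 = 18.6 kHz, folds to fs − 20.2 kHz = 17 kHz.
25 kHz > fs/2 = 18.6 kHz, folds to fs − 25 kHz = 12.2 kHz.
Distinct values: {10.7 kHz, 12.2 kHz, 17 kHz, 17.9 kHz} → 4.

4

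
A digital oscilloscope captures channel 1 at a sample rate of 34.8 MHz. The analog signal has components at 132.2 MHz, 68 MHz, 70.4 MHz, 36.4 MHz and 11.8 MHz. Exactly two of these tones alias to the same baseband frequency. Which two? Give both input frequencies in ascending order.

fs/2 = 17.4 MHz.
132.2 MHz mod fs = 27.8 MHz.
27.8 MHz > fs/2 = 17.4 MHz, folds to fs − 27.8 MHz = 7 MHz.
68 MHz mod fs = 33.2 MHz.
33.2 MHz > fs/2 = 17.4 MHz, folds to fs − 33.2 MHz = 1.6 MHz.
70.4 MHz mod fs = 0.8 MHz.
0.8 MHz ≤ fs/2 = 17.4 MHz, appears at 0.8 MHz.
36.4 MHz mod fs = 1.6 MHz.
1.6 MHz ≤ fs/2 = 17.4 MHz, appears at 1.6 MHz.
11.8 MHz ≤ fs/2 = 17.4 MHz, passes unchanged.
36.4 MHz and 68 MHz both map to 1.6 MHz.

36.4 MHz, 68 MHz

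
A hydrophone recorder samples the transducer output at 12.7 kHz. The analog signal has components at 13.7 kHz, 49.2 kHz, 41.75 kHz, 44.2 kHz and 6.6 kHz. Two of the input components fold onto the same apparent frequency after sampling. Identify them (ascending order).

fs/2 = 6.35 kHz.
13.7 kHz mod fs = 1 kHz.
1 kHz ≤ fs/2 = 6.35 kHz, appears at 1 kHz.
49.2 kHz mod fs = 11.1 kHz.
11.1 kHz > fs/2 = 6.35 kHz, folds to fs − 11.1 kHz = 1.6 kHz.
41.75 kHz mod fs = 3.65 kHz.
3.65 kHz ≤ fs/2 = 6.35 kHz, appears at 3.65 kHz.
44.2 kHz mod fs = 6.1 kHz.
6.1 kHz ≤ fs/2 = 6.35 kHz, appears at 6.1 kHz.
6.6 kHz > fs/2 = 6.35 kHz, folds to fs − 6.6 kHz = 6.1 kHz.
6.6 kHz and 44.2 kHz both map to 6.1 kHz.

6.6 kHz, 44.2 kHz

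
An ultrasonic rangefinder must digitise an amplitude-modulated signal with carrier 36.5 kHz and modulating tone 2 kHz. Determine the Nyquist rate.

AM sidebands sit at fc ± fm = 34.5 kHz and 38.5 kHz.
Highest-frequency component: 38.5 kHz.
Nyquist rate = 2 × 38.5 kHz = 77 kHz.

77 kHz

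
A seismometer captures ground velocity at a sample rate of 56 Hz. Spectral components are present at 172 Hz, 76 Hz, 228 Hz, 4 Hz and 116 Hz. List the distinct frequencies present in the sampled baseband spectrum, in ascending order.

4 Hz, 20 Hz

fs/2 = 28 Hz.
172 Hz mod fs = 4 Hz.
4 Hz ≤ fs/2 = 28 Hz, appears at 4 Hz.
76 Hz mod fs = 20 Hz.
20 Hz ≤ fs/2 = 28 Hz, appears at 20 Hz.
228 Hz mod fs = 4 Hz.
4 Hz ≤ fs/2 = 28 Hz, appears at 4 Hz.
4 Hz ≤ fs/2 = 28 Hz, passes unchanged.
116 Hz mod fs = 4 Hz.
4 Hz ≤ fs/2 = 28 Hz, appears at 4 Hz.
Distinct values: {4 Hz, 20 Hz}.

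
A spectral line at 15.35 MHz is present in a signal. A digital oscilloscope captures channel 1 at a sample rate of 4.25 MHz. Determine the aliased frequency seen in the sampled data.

15.35 MHz mod fs = 2.6 MHz.
2.6 MHz > fs/2 = 2.125 MHz, folds to fs − 2.6 MHz = 1.65 MHz.

1.65 MHz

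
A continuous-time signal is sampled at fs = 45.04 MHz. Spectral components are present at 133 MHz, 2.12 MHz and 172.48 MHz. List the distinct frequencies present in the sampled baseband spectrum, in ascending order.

2.12 MHz, 7.68 MHz

fs/2 = 22.52 MHz.
133 MHz mod fs = 42.92 MHz.
42.92 MHz > fs/2 = 22.52 MHz, folds to fs − 42.92 MHz = 2.12 MHz.
2.12 MHz ≤ fs/2 = 22.52 MHz, passes unchanged.
172.48 MHz mod fs = 37.36 MHz.
37.36 MHz > fs/2 = 22.52 MHz, folds to fs − 37.36 MHz = 7.68 MHz.
Distinct values: {2.12 MHz, 7.68 MHz}.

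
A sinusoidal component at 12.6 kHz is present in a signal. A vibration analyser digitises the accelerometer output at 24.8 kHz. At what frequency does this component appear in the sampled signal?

12.2 kHz

12.6 kHz > fs/2 = 12.4 kHz, folds to fs − 12.6 kHz = 12.2 kHz.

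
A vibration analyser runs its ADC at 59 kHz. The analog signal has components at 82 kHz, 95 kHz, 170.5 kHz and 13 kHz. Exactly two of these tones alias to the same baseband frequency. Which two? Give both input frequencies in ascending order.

fs/2 = 29.5 kHz.
82 kHz mod fs = 23 kHz.
23 kHz ≤ fs/2 = 29.5 kHz, appears at 23 kHz.
95 kHz mod fs = 36 kHz.
36 kHz > fs/2 = 29.5 kHz, folds to fs − 36 kHz = 23 kHz.
170.5 kHz mod fs = 52.5 kHz.
52.5 kHz > fs/2 = 29.5 kHz, folds to fs − 52.5 kHz = 6.5 kHz.
13 kHz ≤ fs/2 = 29.5 kHz, passes unchanged.
82 kHz and 95 kHz both map to 23 kHz.

82 kHz, 95 kHz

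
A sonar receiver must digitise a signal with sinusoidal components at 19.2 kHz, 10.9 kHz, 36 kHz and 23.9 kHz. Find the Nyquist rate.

Highest-frequency component: 36 kHz.
Nyquist rate = 2 × 36 kHz = 72 kHz.

72 kHz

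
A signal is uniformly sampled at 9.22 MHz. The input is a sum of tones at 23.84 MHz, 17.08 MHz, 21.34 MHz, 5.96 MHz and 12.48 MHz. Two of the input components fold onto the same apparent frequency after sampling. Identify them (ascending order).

fs/2 = 4.61 MHz.
23.84 MHz mod fs = 5.4 MHz.
5.4 MHz > fs/2 = 4.61 MHz, folds to fs − 5.4 MHz = 3.82 MHz.
17.08 MHz mod fs = 7.86 MHz.
7.86 MHz > fs/2 = 4.61 MHz, folds to fs − 7.86 MHz = 1.36 MHz.
21.34 MHz mod fs = 2.9 MHz.
2.9 MHz ≤ fs/2 = 4.61 MHz, appears at 2.9 MHz.
5.96 MHz > fs/2 = 4.61 MHz, folds to fs − 5.96 MHz = 3.26 MHz.
12.48 MHz mod fs = 3.26 MHz.
3.26 MHz ≤ fs/2 = 4.61 MHz, appears at 3.26 MHz.
5.96 MHz and 12.48 MHz both map to 3.26 MHz.

5.96 MHz, 12.48 MHz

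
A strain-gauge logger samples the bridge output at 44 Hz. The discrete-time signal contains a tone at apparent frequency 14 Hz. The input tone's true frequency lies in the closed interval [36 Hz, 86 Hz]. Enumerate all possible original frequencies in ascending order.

58 Hz, 74 Hz

Frequencies that alias to 14 Hz are k·fs ± 14 Hz for integer k ≥ 0.
k=0: 14 Hz.
k=1: 30 Hz, 58 Hz.
k=2: 74 Hz, 102 Hz.
k=3: 118 Hz, 146 Hz.
Within [36 Hz, 86 Hz]: 58 Hz, 74 Hz.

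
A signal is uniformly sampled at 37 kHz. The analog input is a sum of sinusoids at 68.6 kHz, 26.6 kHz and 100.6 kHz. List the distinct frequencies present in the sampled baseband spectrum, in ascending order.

fs/2 = 18.5 kHz.
68.6 kHz mod fs = 31.6 kHz.
31.6 kHz > fs/2 = 18.5 kHz, folds to fs − 31.6 kHz = 5.4 kHz.
26.6 kHz > fs/2 = 18.5 kHz, folds to fs − 26.6 kHz = 10.4 kHz.
100.6 kHz mod fs = 26.6 kHz.
26.6 kHz > fs/2 = 18.5 kHz, folds to fs − 26.6 kHz = 10.4 kHz.
Distinct values: {5.4 kHz, 10.4 kHz}.

5.4 kHz, 10.4 kHz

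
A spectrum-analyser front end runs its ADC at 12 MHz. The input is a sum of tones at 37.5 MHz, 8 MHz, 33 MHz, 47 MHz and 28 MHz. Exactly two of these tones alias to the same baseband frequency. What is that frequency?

4 MHz

fs/2 = 6 MHz.
37.5 MHz mod fs = 1.5 MHz.
1.5 MHz ≤ fs/2 = 6 MHz, appears at 1.5 MHz.
8 MHz > fs/2 = 6 MHz, folds to fs − 8 MHz = 4 MHz.
33 MHz mod fs = 9 MHz.
9 MHz > fs/2 = 6 MHz, folds to fs − 9 MHz = 3 MHz.
47 MHz mod fs = 11 MHz.
11 MHz > fs/2 = 6 MHz, folds to fs − 11 MHz = 1 MHz.
28 MHz mod fs = 4 MHz.
4 MHz ≤ fs/2 = 6 MHz, appears at 4 MHz.
8 MHz and 28 MHz both map to 4 MHz.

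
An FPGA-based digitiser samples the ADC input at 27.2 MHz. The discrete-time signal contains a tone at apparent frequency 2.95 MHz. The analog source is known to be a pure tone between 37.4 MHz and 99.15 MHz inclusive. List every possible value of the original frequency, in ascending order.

51.45 MHz, 57.35 MHz, 78.65 MHz, 84.55 MHz

Frequencies that alias to 2.95 MHz are k·fs ± 2.95 MHz for integer k ≥ 0.
k=0: 2.95 MHz.
k=1: 24.25 MHz, 30.15 MHz.
k=2: 51.45 MHz, 57.35 MHz.
k=3: 78.65 MHz, 84.55 MHz.
k=4: 105.85 MHz, 111.75 MHz.
Within [37.4 MHz, 99.15 MHz]: 51.45 MHz, 57.35 MHz, 78.65 MHz, 84.55 MHz.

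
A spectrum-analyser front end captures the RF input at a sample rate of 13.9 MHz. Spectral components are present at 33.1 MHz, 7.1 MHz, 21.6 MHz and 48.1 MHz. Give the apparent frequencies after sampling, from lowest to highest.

fs/2 = 6.95 MHz.
33.1 MHz mod fs = 5.3 MHz.
5.3 MHz ≤ fs/2 = 6.95 MHz, appears at 5.3 MHz.
7.1 MHz > fs/2 = 6.95 MHz, folds to fs − 7.1 MHz = 6.8 MHz.
21.6 MHz mod fs = 7.7 MHz.
7.7 MHz > fs/2 = 6.95 MHz, folds to fs − 7.7 MHz = 6.2 MHz.
48.1 MHz mod fs = 6.4 MHz.
6.4 MHz ≤ fs/2 = 6.95 MHz, appears at 6.4 MHz.
Distinct values: {5.3 MHz, 6.2 MHz, 6.4 MHz, 6.8 MHz}.

5.3 MHz, 6.2 MHz, 6.4 MHz, 6.8 MHz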